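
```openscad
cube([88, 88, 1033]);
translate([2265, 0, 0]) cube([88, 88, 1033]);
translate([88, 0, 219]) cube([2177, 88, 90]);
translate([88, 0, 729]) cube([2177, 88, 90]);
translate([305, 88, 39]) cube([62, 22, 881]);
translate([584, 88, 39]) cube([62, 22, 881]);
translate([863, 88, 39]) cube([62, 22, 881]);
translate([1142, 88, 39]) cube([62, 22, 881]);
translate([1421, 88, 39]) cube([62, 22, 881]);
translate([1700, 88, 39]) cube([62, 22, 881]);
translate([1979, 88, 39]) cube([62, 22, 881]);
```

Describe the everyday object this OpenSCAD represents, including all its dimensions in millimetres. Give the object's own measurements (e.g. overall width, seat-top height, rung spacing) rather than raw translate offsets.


A fence section. Two 88×88 mm posts, 1033 mm tall, stand on the floor with a clear span of 2177 mm between their inner faces. Two horizontal rails of 88×90 mm section span the gap between the posts with their undersides at z = 219 mm and z = 729 mm, flush with the posts' −y face. 7 pickets, each 62 mm wide, 22 mm thick and 881 mm tall, are fixed to the +y face of the rails with their bottoms at z = 39 mm, spaced across the span with a 217 mm gap after the −x post and between neighbouring pickets, with 224 mm left before the +x post.


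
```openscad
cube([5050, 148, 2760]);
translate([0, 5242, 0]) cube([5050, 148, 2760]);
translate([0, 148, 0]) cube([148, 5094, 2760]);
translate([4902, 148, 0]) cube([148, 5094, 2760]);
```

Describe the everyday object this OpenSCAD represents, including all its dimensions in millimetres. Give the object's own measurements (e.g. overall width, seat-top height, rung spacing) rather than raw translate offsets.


The wall frame of a small rectangular building: four walls, each 2760 mm tall and 148 mm thick, enclosing a footprint 5050 mm (x) by 5390 mm (y) outside-to-outside, with no floor or roof. The front and back walls (the −y and +y sides) span the full width; the two side walls fit between them.


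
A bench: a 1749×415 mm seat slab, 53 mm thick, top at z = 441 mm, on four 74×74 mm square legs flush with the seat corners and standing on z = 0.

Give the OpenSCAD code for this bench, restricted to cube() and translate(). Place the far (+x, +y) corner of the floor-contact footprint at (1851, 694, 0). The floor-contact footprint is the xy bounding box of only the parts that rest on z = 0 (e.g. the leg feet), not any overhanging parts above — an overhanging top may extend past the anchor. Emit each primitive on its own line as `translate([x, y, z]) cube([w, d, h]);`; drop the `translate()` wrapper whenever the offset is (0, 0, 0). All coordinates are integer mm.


// leg_h = 441 − 53 = 388
translate([102, 279, 388]) cube([1749, 415, 53]);
translate([102, 279, 0]) cube([74, 74, 388]);
translate([102, 620, 0]) cube([74, 74, 388]);
translate([1777, 279, 0]) cube([74, 74, 388]);
translate([1777, 620, 0]) cube([74, 74, 388]);


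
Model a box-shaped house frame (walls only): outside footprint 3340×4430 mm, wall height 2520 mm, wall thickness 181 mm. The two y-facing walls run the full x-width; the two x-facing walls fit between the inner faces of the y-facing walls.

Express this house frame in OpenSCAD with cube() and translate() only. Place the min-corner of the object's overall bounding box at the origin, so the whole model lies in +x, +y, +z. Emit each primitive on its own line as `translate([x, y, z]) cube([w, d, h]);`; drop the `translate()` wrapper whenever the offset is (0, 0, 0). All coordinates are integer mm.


cube([3340, 181, 2520]);
translate([0, 4249, 0]) cube([3340, 181, 2520]);
translate([0, 181, 0]) cube([181, 4068, 2520]);
translate([3159, 181, 0]) cube([181, 4068, 2520]);


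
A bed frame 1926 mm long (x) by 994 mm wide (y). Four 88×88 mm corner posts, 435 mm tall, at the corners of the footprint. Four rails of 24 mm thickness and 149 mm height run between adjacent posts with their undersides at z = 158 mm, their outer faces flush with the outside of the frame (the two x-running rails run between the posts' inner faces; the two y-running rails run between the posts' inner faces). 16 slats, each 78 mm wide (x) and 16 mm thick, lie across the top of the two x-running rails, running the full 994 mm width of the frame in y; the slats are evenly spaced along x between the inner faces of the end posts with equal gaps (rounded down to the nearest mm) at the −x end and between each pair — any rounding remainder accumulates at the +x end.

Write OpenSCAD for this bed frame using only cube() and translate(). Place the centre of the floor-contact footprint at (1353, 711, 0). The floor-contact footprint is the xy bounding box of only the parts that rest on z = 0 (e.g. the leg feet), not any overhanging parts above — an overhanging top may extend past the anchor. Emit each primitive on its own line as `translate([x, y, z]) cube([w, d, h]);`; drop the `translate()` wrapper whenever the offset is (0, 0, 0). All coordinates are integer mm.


translate([390, 214, 0]) cube([88, 88, 435]);
translate([390, 1120, 0]) cube([88, 88, 435]);
translate([2228, 214, 0]) cube([88, 88, 435]);
translate([2228, 1120, 0]) cube([88, 88, 435]);
translate([478, 214, 158]) cube([1750, 24, 149]);
translate([478, 1184, 158]) cube([1750, 24, 149]);
translate([390, 302, 158]) cube([24, 818, 149]);
translate([2292, 302, 158]) cube([24, 818, 149]);
translate([507, 214, 307]) cube([78, 994, 16]);
translate([614, 214, 307]) cube([78, 994, 16]);
translate([721, 214, 307]) cube([78, 994, 16]);
translate([828, 214, 307]) cube([78, 994, 16]);
translate([935, 214, 307]) cube([78, 994, 16]);
translate([1042, 214, 307]) cube([78, 994, 16]);
translate([1149, 214, 307]) cube([78, 994, 16]);
translate([1256, 214, 307]) cube([78, 994, 16]);
translate([1363, 214, 307]) cube([78, 994, 16]);
translate([1470, 214, 307]) cube([78, 994, 16]);
translate([1577, 214, 307]) cube([78, 994, 16]);
translate([1684, 214, 307]) cube([78, 994, 16]);
translate([1791, 214, 307]) cube([78, 994, 16]);
translate([1898, 214, 307]) cube([78, 994, 16]);
translate([2005, 214, 307]) cube([78, 994, 16]);
translate([2112, 214, 307]) cube([78, 994, 16]);


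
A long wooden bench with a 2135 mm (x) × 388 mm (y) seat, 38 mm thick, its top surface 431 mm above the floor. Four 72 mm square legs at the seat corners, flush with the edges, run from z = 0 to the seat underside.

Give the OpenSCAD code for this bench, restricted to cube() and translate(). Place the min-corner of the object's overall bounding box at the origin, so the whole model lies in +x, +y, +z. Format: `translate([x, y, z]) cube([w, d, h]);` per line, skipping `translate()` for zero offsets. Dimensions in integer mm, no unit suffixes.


translate([0, 0, 393]) cube([2135, 388, 38]);
cube([72, 72, 393]);
translate([0, 316, 0]) cube([72, 72, 393]);
translate([2063, 0, 0]) cube([72, 72, 393]);
translate([2063, 316, 0]) cube([72, 72, 393]);


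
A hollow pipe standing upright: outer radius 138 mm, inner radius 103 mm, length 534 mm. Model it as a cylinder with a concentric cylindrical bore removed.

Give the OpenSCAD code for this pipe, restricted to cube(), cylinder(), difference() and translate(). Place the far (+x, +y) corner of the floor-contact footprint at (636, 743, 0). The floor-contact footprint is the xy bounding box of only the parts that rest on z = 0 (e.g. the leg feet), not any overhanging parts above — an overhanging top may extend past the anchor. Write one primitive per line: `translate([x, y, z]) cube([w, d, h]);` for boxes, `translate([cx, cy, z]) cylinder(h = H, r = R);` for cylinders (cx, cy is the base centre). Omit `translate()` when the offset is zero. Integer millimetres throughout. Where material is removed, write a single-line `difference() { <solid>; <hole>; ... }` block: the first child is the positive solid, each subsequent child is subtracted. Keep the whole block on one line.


difference() { translate([498, 605, 0]) cylinder(h = 534, r = 138); translate([498, 605, 0]) cylinder(h = 534, r = 103); }


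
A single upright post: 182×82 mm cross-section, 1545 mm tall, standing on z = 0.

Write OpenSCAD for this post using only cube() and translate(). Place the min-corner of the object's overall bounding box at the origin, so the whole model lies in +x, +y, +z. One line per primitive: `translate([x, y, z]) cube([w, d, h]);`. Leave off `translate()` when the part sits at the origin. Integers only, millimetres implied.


cube([182, 82, 1545]);


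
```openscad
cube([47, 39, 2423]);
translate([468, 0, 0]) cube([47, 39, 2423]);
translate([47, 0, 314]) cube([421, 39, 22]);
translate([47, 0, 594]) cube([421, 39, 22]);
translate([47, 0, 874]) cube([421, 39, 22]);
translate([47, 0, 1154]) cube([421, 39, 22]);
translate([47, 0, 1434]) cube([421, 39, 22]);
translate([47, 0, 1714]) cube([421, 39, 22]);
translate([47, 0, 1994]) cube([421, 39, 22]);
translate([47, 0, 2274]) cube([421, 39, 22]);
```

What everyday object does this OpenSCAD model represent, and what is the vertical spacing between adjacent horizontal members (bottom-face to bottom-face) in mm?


A ladder. The rung spacing is 280 mm.

Two tall 47×39 posts with 8 short bars between them — a ladder. Adjacent rungs sit at z = 314 and z = 594, so the spacing is 594 − 314 = 280 mm.


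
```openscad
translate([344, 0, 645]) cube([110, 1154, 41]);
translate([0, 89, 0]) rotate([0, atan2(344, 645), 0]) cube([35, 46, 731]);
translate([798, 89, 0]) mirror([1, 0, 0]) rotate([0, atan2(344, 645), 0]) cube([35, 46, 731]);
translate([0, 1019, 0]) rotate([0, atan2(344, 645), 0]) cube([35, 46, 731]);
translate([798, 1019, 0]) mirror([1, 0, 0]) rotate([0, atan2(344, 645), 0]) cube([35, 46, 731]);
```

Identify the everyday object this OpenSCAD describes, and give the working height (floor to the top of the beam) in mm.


A sawhorse. The overall height is 686 mm.

A beam across two mirrored pairs of raked legs — a sawhorse. The beam's underside is at z = 645 (matching the legs' vertical rise in atan2(344, 645)) and the beam is 41 mm tall, so its top is at 645 + 41 = 686 mm. The raked legs top out at the beam's underside, so that is the highest point.


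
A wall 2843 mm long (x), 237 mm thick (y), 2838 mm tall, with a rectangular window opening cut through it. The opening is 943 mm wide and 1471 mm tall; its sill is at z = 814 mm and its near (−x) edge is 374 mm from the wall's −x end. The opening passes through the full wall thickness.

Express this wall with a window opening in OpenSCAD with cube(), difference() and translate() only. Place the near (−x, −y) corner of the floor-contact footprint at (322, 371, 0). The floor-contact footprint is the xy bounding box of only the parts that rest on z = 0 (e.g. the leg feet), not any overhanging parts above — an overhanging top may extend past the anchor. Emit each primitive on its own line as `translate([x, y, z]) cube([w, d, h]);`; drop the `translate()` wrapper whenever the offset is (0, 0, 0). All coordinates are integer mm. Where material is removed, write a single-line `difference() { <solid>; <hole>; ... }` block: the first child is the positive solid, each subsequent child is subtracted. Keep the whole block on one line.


difference() { translate([322, 371, 0]) cube([2843, 237, 2838]); translate([696, 371, 814]) cube([943, 237, 1471]); }


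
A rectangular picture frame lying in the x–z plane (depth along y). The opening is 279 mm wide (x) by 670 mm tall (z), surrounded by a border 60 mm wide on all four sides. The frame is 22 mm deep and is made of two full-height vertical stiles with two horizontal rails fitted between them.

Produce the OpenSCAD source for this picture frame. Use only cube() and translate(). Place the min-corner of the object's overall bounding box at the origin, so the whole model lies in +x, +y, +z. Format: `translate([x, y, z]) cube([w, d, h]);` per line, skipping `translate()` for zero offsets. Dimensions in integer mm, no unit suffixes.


cube([60, 22, 790]);
translate([339, 0, 0]) cube([60, 22, 790]);
translate([60, 0, 0]) cube([279, 22, 60]);
translate([60, 0, 730]) cube([279, 22, 60]);


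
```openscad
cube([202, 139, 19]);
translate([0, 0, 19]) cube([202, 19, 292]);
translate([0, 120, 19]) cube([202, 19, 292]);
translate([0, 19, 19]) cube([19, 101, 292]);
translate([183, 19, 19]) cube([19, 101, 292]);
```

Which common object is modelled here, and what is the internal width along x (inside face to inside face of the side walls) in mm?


An open box. The internal width is 164 mm.

A 202×139 base slab with four walls standing on it — an open box. The base is 202 mm wide and the walls are 19 mm thick, so the internal width is 202 − 2 × 19 = 164 mm.


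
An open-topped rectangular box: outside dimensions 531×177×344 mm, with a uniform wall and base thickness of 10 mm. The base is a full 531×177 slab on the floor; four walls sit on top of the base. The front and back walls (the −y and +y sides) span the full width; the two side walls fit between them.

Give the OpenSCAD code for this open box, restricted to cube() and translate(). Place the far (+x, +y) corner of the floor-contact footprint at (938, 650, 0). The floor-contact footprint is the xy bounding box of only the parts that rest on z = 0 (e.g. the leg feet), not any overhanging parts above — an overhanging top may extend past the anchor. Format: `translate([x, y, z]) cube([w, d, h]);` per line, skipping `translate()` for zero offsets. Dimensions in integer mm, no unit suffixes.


translate([407, 473, 0]) cube([531, 177, 10]);
translate([407, 473, 10]) cube([531, 10, 334]);
translate([407, 640, 10]) cube([531, 10, 334]);
translate([407, 483, 10]) cube([10, 157, 334]);
translate([928, 483, 10]) cube([10, 157, 334]);


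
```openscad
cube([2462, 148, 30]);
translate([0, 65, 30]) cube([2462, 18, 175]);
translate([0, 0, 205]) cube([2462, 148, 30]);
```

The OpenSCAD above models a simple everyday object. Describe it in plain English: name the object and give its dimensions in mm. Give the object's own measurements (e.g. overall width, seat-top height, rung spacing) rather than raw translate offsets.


An I-beam lying along x, 2462 mm long. Overall section height 235 mm. Two flanges 148 mm wide (y) and 30 mm thick, one on the floor and one at the top; a web 18 mm thick runs between them, centred on the flange width.


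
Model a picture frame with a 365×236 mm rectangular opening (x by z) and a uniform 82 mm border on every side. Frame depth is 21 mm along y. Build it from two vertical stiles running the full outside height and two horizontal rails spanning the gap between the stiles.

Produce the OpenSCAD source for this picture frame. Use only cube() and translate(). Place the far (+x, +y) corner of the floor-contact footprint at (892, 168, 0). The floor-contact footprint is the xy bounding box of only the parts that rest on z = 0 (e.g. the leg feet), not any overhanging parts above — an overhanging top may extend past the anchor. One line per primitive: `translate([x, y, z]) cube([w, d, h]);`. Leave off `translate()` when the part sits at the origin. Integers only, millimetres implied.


translate([363, 147, 0]) cube([82, 21, 400]);
translate([810, 147, 0]) cube([82, 21, 400]);
translate([445, 147, 0]) cube([365, 21, 82]);
translate([445, 147, 318]) cube([365, 21, 82]);


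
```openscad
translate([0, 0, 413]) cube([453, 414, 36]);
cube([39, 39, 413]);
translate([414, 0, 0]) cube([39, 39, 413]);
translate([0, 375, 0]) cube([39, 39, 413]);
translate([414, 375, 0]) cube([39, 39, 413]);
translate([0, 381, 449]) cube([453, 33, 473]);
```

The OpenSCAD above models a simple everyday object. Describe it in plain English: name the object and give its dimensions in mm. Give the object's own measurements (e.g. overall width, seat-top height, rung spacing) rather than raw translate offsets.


A chair. The seat is a 453×414×36 mm slab with its top at z = 449 mm, on four 39×39 mm corner legs (flush with the seat edges, standing on z = 0). A flat backrest 33 mm thick, 473 mm tall, spans the full seat width and rises from the seat top along its +y edge, rear face flush with the rear of the seat.


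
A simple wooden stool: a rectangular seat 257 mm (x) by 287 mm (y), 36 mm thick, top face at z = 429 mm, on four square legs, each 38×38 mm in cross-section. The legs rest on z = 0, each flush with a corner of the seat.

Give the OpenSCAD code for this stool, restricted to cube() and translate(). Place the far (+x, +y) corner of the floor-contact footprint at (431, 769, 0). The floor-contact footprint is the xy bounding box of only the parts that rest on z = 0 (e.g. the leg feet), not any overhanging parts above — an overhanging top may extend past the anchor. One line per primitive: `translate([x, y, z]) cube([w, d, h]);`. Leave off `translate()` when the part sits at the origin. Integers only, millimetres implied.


translate([174, 482, 393]) cube([257, 287, 36]);
translate([174, 482, 0]) cube([38, 38, 393]);
translate([393, 482, 0]) cube([38, 38, 393]);
translate([174, 731, 0]) cube([38, 38, 393]);
translate([393, 731, 0]) cube([38, 38, 393]);


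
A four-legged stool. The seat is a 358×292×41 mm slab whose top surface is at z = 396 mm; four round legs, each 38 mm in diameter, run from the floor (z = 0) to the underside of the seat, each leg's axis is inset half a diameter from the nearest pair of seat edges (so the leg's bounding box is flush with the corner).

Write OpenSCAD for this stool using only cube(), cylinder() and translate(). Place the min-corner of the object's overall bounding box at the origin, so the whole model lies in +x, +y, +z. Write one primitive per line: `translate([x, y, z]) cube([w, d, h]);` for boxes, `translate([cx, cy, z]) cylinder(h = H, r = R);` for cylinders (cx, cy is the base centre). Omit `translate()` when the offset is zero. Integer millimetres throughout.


translate([0, 0, 355]) cube([358, 292, 41]);
translate([19, 19, 0]) cylinder(h = 355, r = 19);
translate([339, 19, 0]) cylinder(h = 355, r = 19);
translate([19, 273, 0]) cylinder(h = 355, r = 19);
translate([339, 273, 0]) cylinder(h = 355, r = 19);


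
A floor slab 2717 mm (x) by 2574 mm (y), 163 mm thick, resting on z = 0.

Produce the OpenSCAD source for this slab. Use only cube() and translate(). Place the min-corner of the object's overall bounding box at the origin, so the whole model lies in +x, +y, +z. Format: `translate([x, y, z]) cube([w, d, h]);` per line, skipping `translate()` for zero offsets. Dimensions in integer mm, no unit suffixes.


cube([2717, 2574, 163]);


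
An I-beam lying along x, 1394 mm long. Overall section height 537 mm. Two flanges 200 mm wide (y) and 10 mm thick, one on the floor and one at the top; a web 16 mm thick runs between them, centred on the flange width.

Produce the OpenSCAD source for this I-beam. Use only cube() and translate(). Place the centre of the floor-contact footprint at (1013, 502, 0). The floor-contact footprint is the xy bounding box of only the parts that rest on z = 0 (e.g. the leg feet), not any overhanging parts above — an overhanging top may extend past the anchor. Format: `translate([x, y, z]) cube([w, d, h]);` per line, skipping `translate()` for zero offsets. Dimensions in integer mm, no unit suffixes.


translate([316, 402, 0]) cube([1394, 200, 10]);
translate([316, 494, 10]) cube([1394, 16, 517]);
translate([316, 402, 527]) cube([1394, 200, 10]);


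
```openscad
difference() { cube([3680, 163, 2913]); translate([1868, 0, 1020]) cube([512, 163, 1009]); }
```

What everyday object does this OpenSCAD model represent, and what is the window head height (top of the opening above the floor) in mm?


A wall with a window opening. The window head height is 2029 mm.

A wall with a rectangular opening subtracted — a window. Sill at z = 1020, opening 1009 mm tall, so the head is at 1020 + 1009 = 2029 mm.


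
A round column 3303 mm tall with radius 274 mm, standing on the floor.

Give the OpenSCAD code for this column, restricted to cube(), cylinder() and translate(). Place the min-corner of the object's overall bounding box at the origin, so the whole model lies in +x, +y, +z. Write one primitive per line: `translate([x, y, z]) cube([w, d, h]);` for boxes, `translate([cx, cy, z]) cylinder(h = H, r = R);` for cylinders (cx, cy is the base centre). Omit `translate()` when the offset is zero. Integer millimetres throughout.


translate([274, 274, 0]) cylinder(h = 3303, r = 274);


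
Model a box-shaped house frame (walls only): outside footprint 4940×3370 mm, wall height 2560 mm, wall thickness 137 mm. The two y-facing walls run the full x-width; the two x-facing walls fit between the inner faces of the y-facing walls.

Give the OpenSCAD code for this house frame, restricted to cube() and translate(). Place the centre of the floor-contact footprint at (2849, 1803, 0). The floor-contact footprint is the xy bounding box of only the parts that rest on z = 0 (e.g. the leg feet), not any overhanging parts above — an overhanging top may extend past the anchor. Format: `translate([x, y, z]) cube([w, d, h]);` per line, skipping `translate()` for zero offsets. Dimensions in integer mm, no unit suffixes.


translate([379, 118, 0]) cube([4940, 137, 2560]);
translate([379, 3351, 0]) cube([4940, 137, 2560]);
translate([379, 255, 0]) cube([137, 3096, 2560]);
translate([5182, 255, 0]) cube([137, 3096, 2560]);


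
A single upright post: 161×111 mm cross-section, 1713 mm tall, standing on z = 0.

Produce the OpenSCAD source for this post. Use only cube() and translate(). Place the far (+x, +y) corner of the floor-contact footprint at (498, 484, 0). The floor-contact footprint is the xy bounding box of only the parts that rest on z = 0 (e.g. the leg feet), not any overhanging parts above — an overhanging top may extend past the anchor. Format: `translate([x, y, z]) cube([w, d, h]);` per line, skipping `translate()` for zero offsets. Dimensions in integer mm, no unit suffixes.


translate([337, 373, 0]) cube([161, 111, 1713]);


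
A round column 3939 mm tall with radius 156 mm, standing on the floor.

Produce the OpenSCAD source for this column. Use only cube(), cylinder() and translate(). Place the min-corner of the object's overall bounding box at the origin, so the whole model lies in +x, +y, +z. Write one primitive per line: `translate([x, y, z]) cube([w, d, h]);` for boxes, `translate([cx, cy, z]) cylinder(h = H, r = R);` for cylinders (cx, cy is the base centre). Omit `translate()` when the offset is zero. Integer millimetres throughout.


translate([156, 156, 0]) cylinder(h = 3939, r = 156);


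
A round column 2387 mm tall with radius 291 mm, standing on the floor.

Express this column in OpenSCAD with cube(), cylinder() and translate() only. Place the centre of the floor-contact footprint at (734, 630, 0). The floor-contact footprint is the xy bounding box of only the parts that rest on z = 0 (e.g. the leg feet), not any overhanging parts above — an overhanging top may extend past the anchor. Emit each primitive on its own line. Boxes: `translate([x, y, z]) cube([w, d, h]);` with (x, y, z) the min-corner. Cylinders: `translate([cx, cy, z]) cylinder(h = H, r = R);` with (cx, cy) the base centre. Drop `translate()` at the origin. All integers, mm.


translate([734, 630, 0]) cylinder(h = 2387, r = 291);


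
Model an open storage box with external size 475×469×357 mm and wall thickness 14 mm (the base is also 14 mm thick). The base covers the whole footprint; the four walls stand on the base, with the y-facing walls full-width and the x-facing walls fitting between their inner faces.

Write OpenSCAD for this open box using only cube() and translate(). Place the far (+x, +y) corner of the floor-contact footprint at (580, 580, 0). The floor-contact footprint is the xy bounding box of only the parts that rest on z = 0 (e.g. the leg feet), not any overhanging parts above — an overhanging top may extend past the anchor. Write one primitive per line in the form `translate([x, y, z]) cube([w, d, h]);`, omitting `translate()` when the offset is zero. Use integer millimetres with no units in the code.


translate([105, 111, 0]) cube([475, 469, 14]);
translate([105, 111, 14]) cube([475, 14, 343]);
translate([105, 566, 14]) cube([475, 14, 343]);
translate([105, 125, 14]) cube([14, 441, 343]);
translate([566, 125, 14]) cube([14, 441, 343]);


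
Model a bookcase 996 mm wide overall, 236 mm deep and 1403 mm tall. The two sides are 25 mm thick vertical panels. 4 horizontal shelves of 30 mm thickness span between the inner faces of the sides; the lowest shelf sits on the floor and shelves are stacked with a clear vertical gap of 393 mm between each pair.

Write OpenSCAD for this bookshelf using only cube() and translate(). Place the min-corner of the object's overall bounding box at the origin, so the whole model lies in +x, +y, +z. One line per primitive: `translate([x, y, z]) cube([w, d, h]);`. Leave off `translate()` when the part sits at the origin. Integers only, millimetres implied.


cube([25, 236, 1403]);
translate([971, 0, 0]) cube([25, 236, 1403]);
translate([25, 0, 0]) cube([946, 236, 30]);
translate([25, 0, 423]) cube([946, 236, 30]);
translate([25, 0, 846]) cube([946, 236, 30]);
translate([25, 0, 1269]) cube([946, 236, 30]);


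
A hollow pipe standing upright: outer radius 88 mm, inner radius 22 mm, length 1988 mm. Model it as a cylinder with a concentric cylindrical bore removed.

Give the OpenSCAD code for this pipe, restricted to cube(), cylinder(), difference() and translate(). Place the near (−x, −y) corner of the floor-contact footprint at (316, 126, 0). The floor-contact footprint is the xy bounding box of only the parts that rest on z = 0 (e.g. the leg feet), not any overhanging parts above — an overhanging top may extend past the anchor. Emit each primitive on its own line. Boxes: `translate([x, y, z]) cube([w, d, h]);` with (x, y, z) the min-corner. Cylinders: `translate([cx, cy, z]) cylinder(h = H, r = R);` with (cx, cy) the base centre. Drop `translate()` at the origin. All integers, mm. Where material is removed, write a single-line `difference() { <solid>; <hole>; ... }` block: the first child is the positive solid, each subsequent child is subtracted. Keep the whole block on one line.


difference() { translate([404, 214, 0]) cylinder(h = 1988, r = 88); translate([404, 214, 0]) cylinder(h = 1988, r = 22); }


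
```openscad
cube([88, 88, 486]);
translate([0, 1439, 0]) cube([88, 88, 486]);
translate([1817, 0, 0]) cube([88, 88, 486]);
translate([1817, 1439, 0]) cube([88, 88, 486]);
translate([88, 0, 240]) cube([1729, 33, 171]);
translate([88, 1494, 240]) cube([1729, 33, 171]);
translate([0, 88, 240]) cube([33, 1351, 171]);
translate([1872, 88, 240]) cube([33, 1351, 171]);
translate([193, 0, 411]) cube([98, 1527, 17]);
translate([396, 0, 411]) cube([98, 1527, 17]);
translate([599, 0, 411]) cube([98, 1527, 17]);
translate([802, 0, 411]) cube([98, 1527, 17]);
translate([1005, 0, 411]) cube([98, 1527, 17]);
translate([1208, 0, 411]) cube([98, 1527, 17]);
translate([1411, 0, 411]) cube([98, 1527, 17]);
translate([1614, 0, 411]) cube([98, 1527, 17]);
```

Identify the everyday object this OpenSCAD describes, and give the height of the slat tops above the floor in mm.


A bed frame. The slat-top height is 428 mm.

Four posts, four rails, and a row of slats — a bed frame. Slats sit on the rails at z = 240 + 171 = 411; with slat thickness 17, the top is 428 mm.


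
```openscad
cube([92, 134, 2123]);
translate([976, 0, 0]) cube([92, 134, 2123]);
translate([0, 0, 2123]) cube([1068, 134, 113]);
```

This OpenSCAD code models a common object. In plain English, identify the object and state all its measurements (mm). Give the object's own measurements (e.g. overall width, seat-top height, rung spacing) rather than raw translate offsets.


A door frame. The clear opening is 884 mm wide and 2123 mm high. Two 92 mm wide jambs, 134 mm deep, stand either side of the opening from the floor to the top of the opening. A 113 mm thick head sits across the top of both jambs, spanning the full outside width of the frame.


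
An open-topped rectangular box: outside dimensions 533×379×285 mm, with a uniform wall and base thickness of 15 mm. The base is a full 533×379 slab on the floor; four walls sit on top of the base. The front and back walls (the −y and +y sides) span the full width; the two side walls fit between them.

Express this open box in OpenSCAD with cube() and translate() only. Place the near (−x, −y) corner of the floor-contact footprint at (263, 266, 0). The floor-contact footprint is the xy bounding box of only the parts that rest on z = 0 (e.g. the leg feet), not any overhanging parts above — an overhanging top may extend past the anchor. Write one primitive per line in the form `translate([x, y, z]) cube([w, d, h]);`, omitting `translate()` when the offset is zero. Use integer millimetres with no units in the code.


translate([263, 266, 0]) cube([533, 379, 15]);
translate([263, 266, 15]) cube([533, 15, 270]);
translate([263, 630, 15]) cube([533, 15, 270]);
translate([263, 281, 15]) cube([15, 349, 270]);
translate([781, 281, 15]) cube([15, 349, 270]);


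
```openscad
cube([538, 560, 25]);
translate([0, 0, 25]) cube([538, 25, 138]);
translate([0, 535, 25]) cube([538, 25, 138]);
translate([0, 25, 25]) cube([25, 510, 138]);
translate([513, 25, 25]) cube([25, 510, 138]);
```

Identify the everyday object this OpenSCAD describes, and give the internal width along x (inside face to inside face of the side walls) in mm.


An open box. The internal width is 488 mm.

A 538×560 base slab with four walls standing on it — an open box. The base is 538 mm wide and the walls are 25 mm thick, so the internal width is 538 − 2 × 25 = 488 mm.


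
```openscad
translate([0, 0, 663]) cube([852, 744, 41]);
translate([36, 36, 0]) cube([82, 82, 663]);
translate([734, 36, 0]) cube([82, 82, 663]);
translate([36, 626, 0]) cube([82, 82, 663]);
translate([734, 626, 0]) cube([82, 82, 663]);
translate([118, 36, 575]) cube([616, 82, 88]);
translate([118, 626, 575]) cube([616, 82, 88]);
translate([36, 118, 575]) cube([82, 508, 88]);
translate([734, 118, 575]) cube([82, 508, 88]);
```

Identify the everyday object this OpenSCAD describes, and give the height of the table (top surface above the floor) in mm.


A table. The table height is 704 mm.

A 852×744×41 slab sits at z = 663 on four 82 mm square posts — a table. The top surface is at 663 + 41 = 704 mm.


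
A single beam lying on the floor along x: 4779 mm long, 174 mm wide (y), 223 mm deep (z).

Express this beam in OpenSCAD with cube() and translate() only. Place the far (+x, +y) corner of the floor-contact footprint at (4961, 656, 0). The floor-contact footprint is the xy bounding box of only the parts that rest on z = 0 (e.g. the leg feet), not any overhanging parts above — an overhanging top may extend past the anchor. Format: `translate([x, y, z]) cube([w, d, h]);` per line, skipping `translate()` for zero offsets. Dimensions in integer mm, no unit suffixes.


translate([182, 482, 0]) cube([4779, 174, 223]);


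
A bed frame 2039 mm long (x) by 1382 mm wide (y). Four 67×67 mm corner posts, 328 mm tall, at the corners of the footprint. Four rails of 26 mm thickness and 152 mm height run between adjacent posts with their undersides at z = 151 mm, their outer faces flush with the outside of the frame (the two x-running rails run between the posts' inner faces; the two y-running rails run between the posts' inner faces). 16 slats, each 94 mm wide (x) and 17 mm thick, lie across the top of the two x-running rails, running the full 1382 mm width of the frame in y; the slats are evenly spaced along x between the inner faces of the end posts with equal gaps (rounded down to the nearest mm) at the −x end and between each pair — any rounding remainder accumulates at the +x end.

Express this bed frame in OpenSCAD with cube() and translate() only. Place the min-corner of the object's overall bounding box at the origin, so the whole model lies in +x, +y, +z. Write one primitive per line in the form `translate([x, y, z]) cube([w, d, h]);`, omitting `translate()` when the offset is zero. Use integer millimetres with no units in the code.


cube([67, 67, 328]);
translate([0, 1315, 0]) cube([67, 67, 328]);
translate([1972, 0, 0]) cube([67, 67, 328]);
translate([1972, 1315, 0]) cube([67, 67, 328]);
translate([67, 0, 151]) cube([1905, 26, 152]);
translate([67, 1356, 151]) cube([1905, 26, 152]);
translate([0, 67, 151]) cube([26, 1248, 152]);
translate([2013, 67, 151]) cube([26, 1248, 152]);
translate([90, 0, 303]) cube([94, 1382, 17]);
translate([207, 0, 303]) cube([94, 1382, 17]);
translate([324, 0, 303]) cube([94, 1382, 17]);
translate([441, 0, 303]) cube([94, 1382, 17]);
translate([558, 0, 303]) cube([94, 1382, 17]);
translate([675, 0, 303]) cube([94, 1382, 17]);
translate([792, 0, 303]) cube([94, 1382, 17]);
translate([909, 0, 303]) cube([94, 1382, 17]);
translate([1026, 0, 303]) cube([94, 1382, 17]);
translate([1143, 0, 303]) cube([94, 1382, 17]);
translate([1260, 0, 303]) cube([94, 1382, 17]);
translate([1377, 0, 303]) cube([94, 1382, 17]);
translate([1494, 0, 303]) cube([94, 1382, 17]);
translate([1611, 0, 303]) cube([94, 1382, 17]);
translate([1728, 0, 303]) cube([94, 1382, 17]);
translate([1845, 0, 303]) cube([94, 1382, 17]);


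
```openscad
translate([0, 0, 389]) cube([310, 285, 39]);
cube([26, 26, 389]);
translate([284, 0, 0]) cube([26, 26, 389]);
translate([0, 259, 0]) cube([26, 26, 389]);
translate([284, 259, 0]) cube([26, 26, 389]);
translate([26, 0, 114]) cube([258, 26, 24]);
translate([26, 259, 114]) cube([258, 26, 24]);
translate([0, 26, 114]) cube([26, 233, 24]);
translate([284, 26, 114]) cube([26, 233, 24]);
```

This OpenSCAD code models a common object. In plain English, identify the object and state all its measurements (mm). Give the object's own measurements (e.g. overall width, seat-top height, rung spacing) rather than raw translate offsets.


A four-legged stool. The seat is a 310×285×39 mm slab whose top surface is at z = 428 mm; four square legs, each 26×26 mm in cross-section, run from the floor (z = 0) to the underside of the seat, each flush with a corner of the seat. Four stretchers, 26 mm wide and 24 mm tall, connect adjacent legs with their undersides at z = 114 mm, each running between the inner faces of the legs it joins and aligned with the legs' outer faces on the other axis.


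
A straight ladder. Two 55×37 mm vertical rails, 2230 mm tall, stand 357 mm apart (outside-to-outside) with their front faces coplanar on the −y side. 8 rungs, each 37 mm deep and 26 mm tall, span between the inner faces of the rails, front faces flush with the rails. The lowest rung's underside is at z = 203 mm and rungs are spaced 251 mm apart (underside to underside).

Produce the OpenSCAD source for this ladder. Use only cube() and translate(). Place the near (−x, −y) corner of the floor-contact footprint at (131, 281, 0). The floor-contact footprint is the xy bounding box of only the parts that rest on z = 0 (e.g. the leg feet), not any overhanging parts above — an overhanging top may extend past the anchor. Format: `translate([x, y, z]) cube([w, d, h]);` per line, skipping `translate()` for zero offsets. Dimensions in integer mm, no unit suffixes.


translate([131, 281, 0]) cube([55, 37, 2230]);
translate([433, 281, 0]) cube([55, 37, 2230]);
translate([186, 281, 203]) cube([247, 37, 26]);
translate([186, 281, 454]) cube([247, 37, 26]);
translate([186, 281, 705]) cube([247, 37, 26]);
translate([186, 281, 956]) cube([247, 37, 26]);
translate([186, 281, 1207]) cube([247, 37, 26]);
translate([186, 281, 1458]) cube([247, 37, 26]);
translate([186, 281, 1709]) cube([247, 37, 26]);
translate([186, 281, 1960]) cube([247, 37, 26]);


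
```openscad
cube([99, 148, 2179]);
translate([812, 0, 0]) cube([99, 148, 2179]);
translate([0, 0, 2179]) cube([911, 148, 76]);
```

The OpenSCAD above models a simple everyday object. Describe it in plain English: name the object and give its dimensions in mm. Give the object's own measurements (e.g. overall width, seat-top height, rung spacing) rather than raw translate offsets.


A door frame. The clear opening is 713 mm wide and 2179 mm high. Two 99 mm wide jambs, 148 mm deep, stand either side of the opening from the floor to the top of the opening. A 76 mm thick head sits across the top of both jambs, spanning the full outside width of the frame.


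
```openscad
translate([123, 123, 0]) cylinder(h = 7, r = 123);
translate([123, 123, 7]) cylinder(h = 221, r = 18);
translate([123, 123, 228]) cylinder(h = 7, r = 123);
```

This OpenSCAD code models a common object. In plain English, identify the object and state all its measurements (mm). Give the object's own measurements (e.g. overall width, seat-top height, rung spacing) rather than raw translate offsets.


A spool: two coaxial disc flanges of radius 123 mm and thickness 7 mm, joined by a core cylinder of radius 18 mm and height 221 mm. The lower flange rests on z = 0 and the three cylinders share a vertical axis.


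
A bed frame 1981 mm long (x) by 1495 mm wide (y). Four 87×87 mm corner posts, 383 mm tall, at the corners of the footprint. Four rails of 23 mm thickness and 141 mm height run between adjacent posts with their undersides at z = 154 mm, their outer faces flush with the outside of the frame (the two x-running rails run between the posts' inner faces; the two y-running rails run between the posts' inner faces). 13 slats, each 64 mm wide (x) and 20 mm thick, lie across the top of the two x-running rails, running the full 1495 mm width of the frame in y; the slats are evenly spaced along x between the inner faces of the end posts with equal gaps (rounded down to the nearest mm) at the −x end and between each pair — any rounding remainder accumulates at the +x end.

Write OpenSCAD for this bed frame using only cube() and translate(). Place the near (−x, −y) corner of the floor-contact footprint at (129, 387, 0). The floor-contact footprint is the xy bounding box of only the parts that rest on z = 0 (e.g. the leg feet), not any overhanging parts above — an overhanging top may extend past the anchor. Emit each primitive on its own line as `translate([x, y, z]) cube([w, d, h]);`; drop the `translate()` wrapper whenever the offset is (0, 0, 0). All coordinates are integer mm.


translate([129, 387, 0]) cube([87, 87, 383]);
translate([129, 1795, 0]) cube([87, 87, 383]);
translate([2023, 387, 0]) cube([87, 87, 383]);
translate([2023, 1795, 0]) cube([87, 87, 383]);
translate([216, 387, 154]) cube([1807, 23, 141]);
translate([216, 1859, 154]) cube([1807, 23, 141]);
translate([129, 474, 154]) cube([23, 1321, 141]);
translate([2087, 474, 154]) cube([23, 1321, 141]);
translate([285, 387, 295]) cube([64, 1495, 20]);
translate([418, 387, 295]) cube([64, 1495, 20]);
translate([551, 387, 295]) cube([64, 1495, 20]);
translate([684, 387, 295]) cube([64, 1495, 20]);
translate([817, 387, 295]) cube([64, 1495, 20]);
translate([950, 387, 295]) cube([64, 1495, 20]);
translate([1083, 387, 295]) cube([64, 1495, 20]);
translate([1216, 387, 295]) cube([64, 1495, 20]);
translate([1349, 387, 295]) cube([64, 1495, 20]);
translate([1482, 387, 295]) cube([64, 1495, 20]);
translate([1615, 387, 295]) cube([64, 1495, 20]);
translate([1748, 387, 295]) cube([64, 1495, 20]);
translate([1881, 387, 295]) cube([64, 1495, 20]);


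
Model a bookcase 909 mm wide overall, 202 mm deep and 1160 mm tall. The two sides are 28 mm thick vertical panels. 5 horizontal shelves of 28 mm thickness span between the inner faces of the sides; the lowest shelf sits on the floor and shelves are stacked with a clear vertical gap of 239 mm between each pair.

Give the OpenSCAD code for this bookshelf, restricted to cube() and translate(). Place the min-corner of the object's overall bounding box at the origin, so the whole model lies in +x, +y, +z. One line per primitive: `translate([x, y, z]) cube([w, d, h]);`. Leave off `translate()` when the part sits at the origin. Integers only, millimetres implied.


cube([28, 202, 1160]);
translate([881, 0, 0]) cube([28, 202, 1160]);
translate([28, 0, 0]) cube([853, 202, 28]);
translate([28, 0, 267]) cube([853, 202, 28]);
translate([28, 0, 534]) cube([853, 202, 28]);
translate([28, 0, 801]) cube([853, 202, 28]);
translate([28, 0, 1068]) cube([853, 202, 28]);
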